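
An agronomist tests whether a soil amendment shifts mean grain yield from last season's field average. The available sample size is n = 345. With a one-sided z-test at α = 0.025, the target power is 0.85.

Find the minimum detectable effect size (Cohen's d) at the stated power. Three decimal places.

d ≈ 0.161

Required noncentrality: δ = z_{0.025} + z_{0.15} = 1.960 + 1.036 = 2.996.
δ = d·√n ⇒ d = δ/√n = 2.996/√345 = 0.1613.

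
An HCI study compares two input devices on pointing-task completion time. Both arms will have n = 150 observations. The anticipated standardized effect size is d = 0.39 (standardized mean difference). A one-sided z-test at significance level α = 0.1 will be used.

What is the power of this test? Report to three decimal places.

Noncentrality parameter: λ = d·√(n/2) = 0.39 × √(150/2) = 3.3775
One-sided α = 0.1 → critical value z_{0.1} = 1.282.
Power = Φ(λ − 1.282) = Φ(2.096) = 0.9820.

Power ≈ 0.982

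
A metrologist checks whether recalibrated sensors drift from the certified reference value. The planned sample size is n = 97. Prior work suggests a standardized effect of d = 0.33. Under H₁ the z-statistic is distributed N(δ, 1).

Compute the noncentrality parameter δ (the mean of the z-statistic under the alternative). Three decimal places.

δ ≈ 3.250

δ = d·√n = 0.33 × √97 = 3.2501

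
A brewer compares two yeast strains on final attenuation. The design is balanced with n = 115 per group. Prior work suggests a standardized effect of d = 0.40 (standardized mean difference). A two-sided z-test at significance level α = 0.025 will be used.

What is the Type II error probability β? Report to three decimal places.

Noncentrality parameter: δ = d·√(n/2) = 0.40 × √(115/2) = 3.0332
Critical value for a two-sided test at α = 0.025: z_{α/2} = 2.241.
Power = Φ(δ − 2.241) + Φ(−δ − 2.241) = Φ(0.792) + Φ(-5.275) = 0.7857 + 0.0000 = 0.7857.
Type II error: β = 1 − power = 1 − 0.7857 = 0.2143.

β ≈ 0.214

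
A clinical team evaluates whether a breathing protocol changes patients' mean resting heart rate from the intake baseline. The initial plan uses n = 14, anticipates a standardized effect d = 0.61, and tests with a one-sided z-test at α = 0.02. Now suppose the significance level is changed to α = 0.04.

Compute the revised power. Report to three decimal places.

Power ≈ 0.703

δ = d·√n = 0.61 × √14 = 2.2824 (unchanged). New critical value: z_{0.04} = 1.751.
Revised power = Φ(δ − 1.751) = Φ(0.532) = 0.7025.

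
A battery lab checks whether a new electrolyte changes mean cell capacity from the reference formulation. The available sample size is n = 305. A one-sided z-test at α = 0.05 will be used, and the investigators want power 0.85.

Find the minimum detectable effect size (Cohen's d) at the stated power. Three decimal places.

d ≈ 0.154

Required noncentrality: δ = z_{0.05} + z_{0.15} = 1.645 + 1.036 = 2.681.
δ = d·√n ⇒ d = δ/√n = 2.681/√305 = 0.1535.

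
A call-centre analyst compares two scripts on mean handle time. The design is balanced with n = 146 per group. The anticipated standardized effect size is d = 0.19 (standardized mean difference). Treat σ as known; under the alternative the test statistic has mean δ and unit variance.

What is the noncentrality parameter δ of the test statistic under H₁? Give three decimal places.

δ = d·√(n/2) = 0.19 × √(146/2) = 1.6234

δ ≈ 1.623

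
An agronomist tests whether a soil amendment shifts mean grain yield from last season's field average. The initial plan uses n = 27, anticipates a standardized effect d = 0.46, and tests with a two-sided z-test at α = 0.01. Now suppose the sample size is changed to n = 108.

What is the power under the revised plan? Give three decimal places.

With n = 108: δ = d·√n = 0.46 × √108 = 4.7805. Critical value z_{0.005} = 2.576.
Revised power = Φ(δ − 2.576) + Φ(−δ − 2.576) = Φ(2.205) + Φ(-7.356) = 0.9863 + 0.0000 = 0.9863.

Power ≈ 0.986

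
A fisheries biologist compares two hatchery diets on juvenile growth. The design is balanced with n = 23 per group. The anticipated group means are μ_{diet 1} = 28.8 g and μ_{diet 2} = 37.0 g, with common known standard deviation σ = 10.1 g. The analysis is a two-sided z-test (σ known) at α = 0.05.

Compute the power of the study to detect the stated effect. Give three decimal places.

Standardized effect: d = |μ_{diet 1} − μ_{diet 2}| / σ = |28.8 − 37.0| / 10.1 = 0.8119
Noncentrality parameter: δ = d·√(n/2) = 0.8119 × √(23/2) = 2.7532
Critical value for a two-sided test at α = 0.05: z_{α/2} = 1.960.
Power = Φ(δ − 1.960) + Φ(−δ − 1.960) = Φ(0.793) + Φ(-4.713) = 0.7862 + 0.0000 = 0.7862.

Power ≈ 0.786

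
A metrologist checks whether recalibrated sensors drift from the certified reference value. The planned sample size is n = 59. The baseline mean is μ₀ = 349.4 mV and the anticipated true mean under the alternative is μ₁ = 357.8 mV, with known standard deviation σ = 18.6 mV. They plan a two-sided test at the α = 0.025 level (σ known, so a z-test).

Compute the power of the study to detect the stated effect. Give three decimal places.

Power ≈ 0.890

Standardized effect: d = |μ₁ − μ₀| / σ = |357.8 − 349.4| / 18.6 = 0.4516
Noncentrality parameter: δ = d·√n = 0.4516 × √59 = 3.4689
Critical value for a two-sided test at α = 0.025: z_{α/2} = 2.241.
Power = Φ(δ − 2.241) + Φ(−δ − 2.241) = Φ(1.228) + Φ(-5.710) = 0.8902 + 0.0000 = 0.8902.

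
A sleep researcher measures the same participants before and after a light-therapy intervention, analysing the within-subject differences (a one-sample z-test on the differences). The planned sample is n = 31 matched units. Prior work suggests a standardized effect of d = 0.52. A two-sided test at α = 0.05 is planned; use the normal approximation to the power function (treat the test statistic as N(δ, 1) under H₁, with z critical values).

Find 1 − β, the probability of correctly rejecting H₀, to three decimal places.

Power ≈ 0.825

Noncentrality parameter: δ = d·√n = 0.52 × √31 = 2.8952
Two-sided α = 0.05 → critical value z_{0.025} = 1.960.
Power = Φ(δ − 1.960) + Φ(−δ − 1.960) = Φ(0.935) + Φ(-4.855) = 0.8252 + 0.0000 = 0.8252.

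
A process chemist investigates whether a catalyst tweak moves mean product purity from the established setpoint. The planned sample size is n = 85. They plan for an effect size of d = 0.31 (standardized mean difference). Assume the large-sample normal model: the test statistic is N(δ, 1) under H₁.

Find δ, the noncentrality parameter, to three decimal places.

δ ≈ 2.858

The noncentrality parameter scales effect size by the design's sample-size factor: δ = d·√n = 0.31 × √85 = 2.8581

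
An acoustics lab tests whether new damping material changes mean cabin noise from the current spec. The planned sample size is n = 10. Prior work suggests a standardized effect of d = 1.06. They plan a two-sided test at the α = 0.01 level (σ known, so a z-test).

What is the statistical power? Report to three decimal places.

Noncentrality parameter: δ = d·√n = 1.06 × √10 = 3.3520
Critical value for a two-sided test at α = 0.01: z_{α/2} = 2.576.
Power = Φ(δ − 2.576) + Φ(−δ − 2.576) = Φ(0.776) + Φ(-5.928) = 0.7812 + 0.0000 = 0.7812.

Power ≈ 0.781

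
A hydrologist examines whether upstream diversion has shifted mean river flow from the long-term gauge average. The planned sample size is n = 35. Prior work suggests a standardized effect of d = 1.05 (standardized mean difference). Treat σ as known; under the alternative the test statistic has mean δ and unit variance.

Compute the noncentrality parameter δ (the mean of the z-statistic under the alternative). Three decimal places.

The noncentrality parameter scales effect size by the design's sample-size factor: δ = d·√n = 1.05 × √35 = 6.2119

δ ≈ 6.212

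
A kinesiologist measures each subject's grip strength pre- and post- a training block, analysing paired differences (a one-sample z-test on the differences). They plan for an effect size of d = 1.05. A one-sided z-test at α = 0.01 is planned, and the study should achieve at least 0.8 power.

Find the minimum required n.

n = 10

Set Φ(δ − 2.326) = 0.8; then δ − 2.326 = Φ⁻¹(0.8) = 0.842, giving δ = 3.168.
δ = d·√n ⇒ n = (δ/d)² = (3.168 / 1.05)² = 9.10.
Rounding up, n = 10.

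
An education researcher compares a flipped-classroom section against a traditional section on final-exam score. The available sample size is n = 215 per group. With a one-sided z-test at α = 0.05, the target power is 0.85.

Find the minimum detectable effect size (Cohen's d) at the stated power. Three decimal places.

d ≈ 0.259

Required noncentrality: δ = z_{0.05} + z_{0.15} = 1.645 + 1.036 = 2.681.
δ = d·√(n/2) ⇒ d = δ/√(n/2) = 2.681/√(215/2) = 0.2586.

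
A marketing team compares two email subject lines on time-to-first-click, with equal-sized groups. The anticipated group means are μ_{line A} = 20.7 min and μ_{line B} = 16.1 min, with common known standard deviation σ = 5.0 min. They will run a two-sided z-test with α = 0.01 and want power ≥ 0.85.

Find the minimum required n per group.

n = 31 per group

Standardized effect: d = |μ_{line A} − μ_{line B}| / σ = |20.7 − 16.1| / 5.0 = 0.9200
Set Φ(δ − 2.576) = 0.85; then δ − 2.576 = Φ⁻¹(0.85) = 1.036, giving δ = 3.612.
(For δ > 0 the lower-tail rejection region contributes negligibly to power, so the one-term inversion is standard.)
δ = d·√(n/2) ⇒ n = 2(δ/d)² = 2 × (3.612 / 0.9200)² = 30.83.
Round up to the next whole unit.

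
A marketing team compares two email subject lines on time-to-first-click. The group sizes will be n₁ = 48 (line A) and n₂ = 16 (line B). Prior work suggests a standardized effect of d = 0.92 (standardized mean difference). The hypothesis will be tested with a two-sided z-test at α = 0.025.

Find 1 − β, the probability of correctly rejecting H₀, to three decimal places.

Power ≈ 0.828

Noncentrality parameter: λ = d / √(1/n₁ + 1/n₂) = 0.92 / √(1/48 + 1/16) = 3.1870
Two-sided α = 0.025 → critical value z_{0.0125} = 2.241.
Power = Φ(λ − 2.241) + Φ(−λ − 2.241) = Φ(0.946) + Φ(-5.428) = 0.8278 + 0.0000 = 0.8278.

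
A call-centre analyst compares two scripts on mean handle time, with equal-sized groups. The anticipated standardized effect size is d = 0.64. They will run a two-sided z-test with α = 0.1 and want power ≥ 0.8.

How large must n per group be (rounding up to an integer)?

For power 0.8 need Φ(δ − z_{0.05}) = 0.8, so δ = z_{0.05} + z_{0.20} = 1.645 + 0.842 = 2.486.
(The Φ(−δ − z_{α/2}) term is vanishingly small for δ > 0 and is dropped in the standard sample-size formula.)
δ = d·√(n/2) ⇒ n = 2(δ/d)² = 2 × (2.486 / 0.64)² = 30.19.
Round up to the next whole unit.

n = 31 per group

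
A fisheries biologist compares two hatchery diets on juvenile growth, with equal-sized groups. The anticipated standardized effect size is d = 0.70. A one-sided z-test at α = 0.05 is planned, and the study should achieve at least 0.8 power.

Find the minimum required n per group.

n = 26 per group

Set Φ(δ − 1.645) = 0.8; then δ − 1.645 = Φ⁻¹(0.8) = 0.842, giving δ = 2.486.
δ = d·√(n/2) ⇒ n = 2(δ/d)² = 2 × (2.486 / 0.70)² = 25.23.
Round up to the next whole unit.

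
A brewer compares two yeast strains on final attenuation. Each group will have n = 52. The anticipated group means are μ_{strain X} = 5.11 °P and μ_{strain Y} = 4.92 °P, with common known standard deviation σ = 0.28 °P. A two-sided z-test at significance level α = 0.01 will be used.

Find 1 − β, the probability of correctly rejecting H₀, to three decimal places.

Power ≈ 0.812

Standardized effect: d = |μ_{strain X} − μ_{strain Y}| / σ = |5.11 − 4.92| / 0.28 = 0.6786
Noncentrality parameter: δ = d·√(n/2) = 0.6786 × √(52/2) = 3.4600
Two-sided α = 0.01 → critical value z_{0.005} = 2.576.
Power = Φ(δ − 2.576) + Φ(−δ − 2.576) = Φ(0.884) + Φ(-6.036) = 0.8117 + 0.0000 = 0.8117.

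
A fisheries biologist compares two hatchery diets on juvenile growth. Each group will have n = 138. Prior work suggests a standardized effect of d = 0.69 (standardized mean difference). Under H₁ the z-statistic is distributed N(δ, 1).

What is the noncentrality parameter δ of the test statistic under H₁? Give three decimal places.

δ ≈ 5.732

The noncentrality parameter scales effect size by the design's sample-size factor: δ = d·√(n/2) = 0.69 × √(138/2) = 5.7316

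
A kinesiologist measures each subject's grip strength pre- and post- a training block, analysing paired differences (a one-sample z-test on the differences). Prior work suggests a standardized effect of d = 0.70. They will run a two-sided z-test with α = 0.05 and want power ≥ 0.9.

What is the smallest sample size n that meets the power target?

For power 0.9 need Φ(δ − z_{0.025}) = 0.9, so δ = z_{0.025} + z_{0.10} = 1.960 + 1.282 = 3.242.
(Ignoring the negligible lower-tail rejection probability gives the usual closed-form inversion.)
δ = d·√n ⇒ n = (δ/d)² = (3.242 / 0.70)² = 21.44.
Rounding up, n = 22.

n = 22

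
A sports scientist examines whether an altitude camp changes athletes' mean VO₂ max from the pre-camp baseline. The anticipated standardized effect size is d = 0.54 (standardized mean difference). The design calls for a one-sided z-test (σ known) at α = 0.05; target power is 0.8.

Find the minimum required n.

n = 22

Set Φ(δ − 1.645) = 0.8; then δ − 1.645 = Φ⁻¹(0.8) = 0.842, giving δ = 2.486.
δ = d·√n ⇒ n = (δ/d)² = (2.486 / 0.54)² = 21.20.
Rounding up, n = 22.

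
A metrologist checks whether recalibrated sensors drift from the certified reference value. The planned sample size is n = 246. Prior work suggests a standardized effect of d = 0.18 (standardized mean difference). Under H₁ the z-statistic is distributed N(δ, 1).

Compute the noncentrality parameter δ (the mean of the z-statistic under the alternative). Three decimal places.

The noncentrality parameter scales effect size by the design's sample-size factor: δ = d·√n = 0.18 × √246 = 2.8232

δ ≈ 2.823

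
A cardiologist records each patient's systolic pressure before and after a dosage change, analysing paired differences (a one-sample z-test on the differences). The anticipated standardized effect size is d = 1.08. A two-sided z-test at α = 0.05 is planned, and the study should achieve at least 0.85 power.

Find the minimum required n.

n = 8

For power 0.85 need Φ(δ − z_{0.025}) = 0.85, so δ = z_{0.025} + z_{0.15} = 1.960 + 1.036 = 2.996.
(Ignoring the negligible lower-tail rejection probability gives the usual closed-form inversion.)
δ = d·√n ⇒ n = (δ/d)² = (2.996 / 1.08)² = 7.70.
Rounding up, n = 8.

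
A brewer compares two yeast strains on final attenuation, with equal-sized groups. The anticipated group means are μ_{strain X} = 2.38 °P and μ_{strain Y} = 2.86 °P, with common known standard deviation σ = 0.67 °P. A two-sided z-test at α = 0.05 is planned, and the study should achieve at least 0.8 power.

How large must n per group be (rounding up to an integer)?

Standardized effect: d = |μ_{strain X} − μ_{strain Y}| / σ = |2.38 − 2.86| / 0.67 = 0.7164
For power 0.8 need Φ(δ − z_{0.025}) = 0.8, so δ = z_{0.025} + z_{0.20} = 1.960 + 0.842 = 2.802.
(Ignoring the negligible lower-tail rejection probability gives the usual closed-form inversion.)
δ = d·√(n/2) ⇒ n = 2(δ/d)² = 2 × (2.802 / 0.7164)² = 30.58.
Round up to the next whole unit.

n = 31 per group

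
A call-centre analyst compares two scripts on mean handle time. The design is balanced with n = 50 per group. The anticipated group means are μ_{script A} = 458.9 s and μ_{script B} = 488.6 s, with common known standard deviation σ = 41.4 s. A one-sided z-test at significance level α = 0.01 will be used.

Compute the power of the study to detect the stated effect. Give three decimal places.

Power ≈ 0.896

Standardized effect: d = |μ_{script A} − μ_{script B}| / σ = |458.9 − 488.6| / 41.4 = 0.7174
Noncentrality parameter: δ = d·√(n/2) = 0.7174 × √(50/2) = 3.5870
Critical value for a one-sided test at α = 0.01: z_α = 2.326.
Power = Φ(δ − 2.326) = Φ(1.261) = 0.8963.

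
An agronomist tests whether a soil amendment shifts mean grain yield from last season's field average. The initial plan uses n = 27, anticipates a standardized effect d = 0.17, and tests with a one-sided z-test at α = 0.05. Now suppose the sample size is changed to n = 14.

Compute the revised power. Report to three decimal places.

Power ≈ 0.157

With n = 14: δ = d·√n = 0.17 × √14 = 0.6361. Critical value z_{0.05} = 1.645.
Revised power = P(Z > 1.645 − δ) = Φ(-1.009) = 0.1565.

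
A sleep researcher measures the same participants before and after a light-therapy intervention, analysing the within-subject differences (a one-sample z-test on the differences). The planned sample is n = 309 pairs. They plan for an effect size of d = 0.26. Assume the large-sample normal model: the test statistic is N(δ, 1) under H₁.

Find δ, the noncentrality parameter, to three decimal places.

δ = d·√n = 0.26 × √309 = 4.5704

δ ≈ 4.570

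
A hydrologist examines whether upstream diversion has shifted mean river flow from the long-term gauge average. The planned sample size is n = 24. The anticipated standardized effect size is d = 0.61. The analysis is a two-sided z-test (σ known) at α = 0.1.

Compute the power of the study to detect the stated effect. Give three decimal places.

Noncentrality parameter: δ = d·√n = 0.61 × √24 = 2.9884
Critical value for a two-sided test at α = 0.1: z_{α/2} = 1.645.
Power = Φ(δ − 1.645) + Φ(−δ − 1.645) = Φ(1.344) + Φ(-4.633) = 0.9104 + 0.0000 = 0.9105.

Power ≈ 0.910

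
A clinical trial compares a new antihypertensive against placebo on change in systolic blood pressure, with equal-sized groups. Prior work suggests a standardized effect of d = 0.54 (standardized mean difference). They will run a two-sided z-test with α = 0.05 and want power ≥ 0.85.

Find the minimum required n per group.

n = 62 per group

Set Φ(δ − 1.960) = 0.85; then δ − 1.960 = Φ⁻¹(0.85) = 1.036, giving δ = 2.996.
(The Φ(−δ − z_{α/2}) term is vanishingly small for δ > 0 and is dropped in the standard sample-size formula.)
δ = d·√(n/2) ⇒ n = 2(δ/d)² = 2 × (2.996 / 0.54)² = 61.58.
Rounding up, n = 62 per group.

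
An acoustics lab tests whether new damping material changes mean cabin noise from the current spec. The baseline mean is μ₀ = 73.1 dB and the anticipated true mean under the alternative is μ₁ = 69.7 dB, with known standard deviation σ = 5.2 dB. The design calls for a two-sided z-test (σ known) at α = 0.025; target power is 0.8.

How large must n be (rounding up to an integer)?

Standardized effect: d = |μ₁ − μ₀| / σ = |69.7 − 73.1| / 5.2 = 0.6538
Set Φ(δ − 2.241) = 0.8; then δ − 2.241 = Φ⁻¹(0.8) = 0.842, giving δ = 3.083.
(Ignoring the negligible lower-tail rejection probability gives the usual closed-form inversion.)
δ = d·√n ⇒ n = (δ/d)² = (3.083 / 0.6538)² = 22.23.
Rounding up, n = 23.

n = 23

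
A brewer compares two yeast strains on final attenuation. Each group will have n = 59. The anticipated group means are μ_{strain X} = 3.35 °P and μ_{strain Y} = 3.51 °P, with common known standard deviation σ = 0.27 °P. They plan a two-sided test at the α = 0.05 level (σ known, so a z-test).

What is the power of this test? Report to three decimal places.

Standardized effect: d = |μ_{strain X} − μ_{strain Y}| / σ = |3.35 − 3.51| / 0.27 = 0.5926
Noncentrality parameter: δ = d·√(n/2) = 0.5926 × √(59/2) = 3.2186
Two-sided α = 0.05 → critical value z_{0.025} = 1.960.
Power = Φ(δ − 1.960) + Φ(−δ − 1.960) = Φ(1.259) + Φ(-5.179) = 0.8959 + 0.0000 = 0.8959.

Power ≈ 0.896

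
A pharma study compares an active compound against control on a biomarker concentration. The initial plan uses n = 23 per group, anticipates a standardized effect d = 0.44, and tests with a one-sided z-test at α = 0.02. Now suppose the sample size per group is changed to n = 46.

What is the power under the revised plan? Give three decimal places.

Power ≈ 0.522

With n = 46 per group: δ = d·√(n/2) = 0.44 × √(46/2) = 2.1102. Critical value z_{0.02} = 2.054.
Revised power = P(Z > 2.054 − δ) = Φ(0.056) = 0.5225.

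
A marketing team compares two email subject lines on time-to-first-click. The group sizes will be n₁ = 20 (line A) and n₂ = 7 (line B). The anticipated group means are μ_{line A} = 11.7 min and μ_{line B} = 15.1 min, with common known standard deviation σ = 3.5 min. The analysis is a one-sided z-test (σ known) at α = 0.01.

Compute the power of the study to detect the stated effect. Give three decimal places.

Power ≈ 0.454

Standardized effect: d = |μ_{line A} − μ_{line B}| / σ = |11.7 − 15.1| / 3.5 = 0.9714
Noncentrality parameter: δ = d / √(1/n₁ + 1/n₂) = 0.9714 / √(1/20 + 1/7) = 2.2120
Critical value for a one-sided test at α = 0.01: z_α = 2.326.
Power = Φ(δ − 2.326) = Φ(-0.114) = 0.4545.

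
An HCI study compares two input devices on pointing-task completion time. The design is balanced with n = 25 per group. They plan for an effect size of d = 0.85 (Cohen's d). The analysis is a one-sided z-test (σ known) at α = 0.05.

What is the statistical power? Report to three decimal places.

Noncentrality parameter: δ = d·√(n/2) = 0.85 × √(25/2) = 3.0052
Critical value for a one-sided test at α = 0.05: z_α = 1.645.
Power = Φ(δ − 1.645) = Φ(1.360) = 0.9131.

Power ≈ 0.913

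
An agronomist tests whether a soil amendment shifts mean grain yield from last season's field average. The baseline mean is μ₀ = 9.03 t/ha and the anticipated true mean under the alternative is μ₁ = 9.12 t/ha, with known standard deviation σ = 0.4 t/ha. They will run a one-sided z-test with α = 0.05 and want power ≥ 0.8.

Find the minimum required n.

n = 123

Standardized effect: d = |μ₁ − μ₀| / σ = |9.12 − 9.03| / 0.4 = 0.2250
For power 0.8 need Φ(δ − z_{0.05}) = 0.8, so δ = z_{0.05} + z_{0.20} = 1.645 + 0.842 = 2.486.
δ = d·√n ⇒ n = (δ/d)² = (2.486 / 0.2250)² = 122.12.
Round up to the next whole unit.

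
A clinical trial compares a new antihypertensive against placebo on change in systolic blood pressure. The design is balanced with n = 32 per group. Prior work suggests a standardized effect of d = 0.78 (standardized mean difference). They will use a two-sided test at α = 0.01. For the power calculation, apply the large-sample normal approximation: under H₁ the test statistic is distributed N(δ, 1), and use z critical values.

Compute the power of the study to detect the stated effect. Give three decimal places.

Noncentrality parameter: δ = d·√(n/2) = 0.78 × √(32/2) = 3.1200
Critical value for a two-sided test at α = 0.01: z_{α/2} = 2.576.
Power = Φ(δ − 2.576) + Φ(−δ − 2.576) = Φ(0.544) + Φ(-5.696) = 0.7068 + 0.0000 = 0.7068.

Power ≈ 0.707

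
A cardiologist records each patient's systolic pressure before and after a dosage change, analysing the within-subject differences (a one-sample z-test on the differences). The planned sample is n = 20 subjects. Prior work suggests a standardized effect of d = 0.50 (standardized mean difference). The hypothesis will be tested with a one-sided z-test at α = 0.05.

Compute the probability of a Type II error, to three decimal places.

β ≈ 0.277

Noncentrality parameter: δ = d·√n = 0.50 × √20 = 2.2361
Critical value for a one-sided test at α = 0.05: z_α = 1.645.
Power = Φ(δ − 1.645) = Φ(0.591) = 0.7228.
Type II error: β = 1 − power = 1 − 0.7228 = 0.2772.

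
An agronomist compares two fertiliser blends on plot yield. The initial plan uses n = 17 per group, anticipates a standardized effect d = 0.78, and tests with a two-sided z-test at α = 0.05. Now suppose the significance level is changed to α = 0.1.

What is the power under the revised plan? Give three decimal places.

δ = d·√(n/2) = 0.78 × √(17/2) = 2.2741 (unchanged). New critical value: z_{0.05} = 1.645.
Revised power = Φ(δ − 1.645) + Φ(−δ − 1.645) = Φ(0.629) + Φ(-3.919) = 0.7354 + 0.0000 = 0.7354.

Power ≈ 0.735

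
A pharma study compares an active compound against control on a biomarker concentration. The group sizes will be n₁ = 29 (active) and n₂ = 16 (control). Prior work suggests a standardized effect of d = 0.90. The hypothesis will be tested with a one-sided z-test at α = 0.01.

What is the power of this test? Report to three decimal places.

Power ≈ 0.713

Noncentrality parameter: δ = d / √(1/n₁ + 1/n₂) = 0.90 / √(1/29 + 1/16) = 2.8900
One-sided α = 0.01 → critical value z_{0.01} = 2.326.
Power = Φ(δ − 2.326) = Φ(0.564) = 0.7135.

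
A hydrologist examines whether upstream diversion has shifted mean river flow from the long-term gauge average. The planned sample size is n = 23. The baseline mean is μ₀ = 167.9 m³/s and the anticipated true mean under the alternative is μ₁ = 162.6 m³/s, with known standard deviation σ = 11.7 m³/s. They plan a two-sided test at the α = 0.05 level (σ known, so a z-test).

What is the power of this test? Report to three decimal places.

Power ≈ 0.584

Standardized effect: d = |μ₁ − μ₀| / σ = |162.6 − 167.9| / 11.7 = 0.4530
Noncentrality parameter: λ = d·√n = 0.4530 × √23 = 2.1725
Two-sided α = 0.05 → critical value z_{0.025} = 1.960.
Power = Φ(λ − 1.960) + Φ(−λ − 1.960) = Φ(0.213) + Φ(-4.132) = 0.5841 + 0.0000 = 0.5842.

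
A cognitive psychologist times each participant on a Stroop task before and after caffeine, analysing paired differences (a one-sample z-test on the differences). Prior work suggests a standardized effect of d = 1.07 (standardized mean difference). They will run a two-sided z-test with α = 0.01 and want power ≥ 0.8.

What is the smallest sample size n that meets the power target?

For power 0.8 need Φ(δ − z_{0.005}) = 0.8, so δ = z_{0.005} + z_{0.20} = 2.576 + 0.842 = 3.417.
(Ignoring the negligible lower-tail rejection probability gives the usual closed-form inversion.)
δ = d·√n ⇒ n = (δ/d)² = (3.417 / 1.07)² = 10.20.
Round up to the next whole unit.

n = 11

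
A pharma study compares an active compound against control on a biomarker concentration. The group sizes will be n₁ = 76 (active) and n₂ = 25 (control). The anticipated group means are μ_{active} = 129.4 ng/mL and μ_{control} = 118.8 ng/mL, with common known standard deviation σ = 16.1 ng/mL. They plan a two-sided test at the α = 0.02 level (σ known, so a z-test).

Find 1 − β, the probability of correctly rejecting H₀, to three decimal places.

Power ≈ 0.702

Standardized effect: d = |μ_{active} − μ_{control}| / σ = |129.4 − 118.8| / 16.1 = 0.6584
Noncentrality parameter: δ = d / √(1/n₁ + 1/n₂) = 0.6584 / √(1/76 + 1/25) = 2.8556
Critical value for a two-sided test at α = 0.02: z_{α/2} = 2.326.
Power = Φ(δ − 2.326) + Φ(−δ − 2.326) = Φ(0.529) + Φ(-5.182) = 0.7017 + 0.0000 = 0.7017.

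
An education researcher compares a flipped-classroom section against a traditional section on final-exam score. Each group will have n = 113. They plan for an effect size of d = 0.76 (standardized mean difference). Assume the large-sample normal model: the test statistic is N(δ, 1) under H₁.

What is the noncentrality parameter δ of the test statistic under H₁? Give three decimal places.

δ ≈ 5.713

δ = d·√(n/2) = 0.76 × √(113/2) = 5.7127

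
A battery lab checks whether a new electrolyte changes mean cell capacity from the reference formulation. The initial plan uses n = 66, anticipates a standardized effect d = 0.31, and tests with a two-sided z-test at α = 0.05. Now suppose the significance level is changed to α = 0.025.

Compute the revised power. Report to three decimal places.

δ = d·√n = 0.31 × √66 = 2.5185 (unchanged). New critical value: z_{0.0125} = 2.241.
Revised power = Φ(δ − 2.241) + Φ(−δ − 2.241) = Φ(0.277) + Φ(-4.760) = 0.6091 + 0.0000 = 0.6091.

Power ≈ 0.609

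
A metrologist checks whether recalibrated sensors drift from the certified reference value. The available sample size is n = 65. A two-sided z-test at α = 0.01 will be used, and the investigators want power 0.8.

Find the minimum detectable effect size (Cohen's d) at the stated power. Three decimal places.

d ≈ 0.424

Need Φ(δ − 2.576) = 0.8, so δ = 2.576 + 0.842 = 3.417.
(The second rejection-region term Φ(−δ − z_{α/2}) is negligible and dropped.)
δ = d·√n ⇒ d = δ/√n = 3.417/√65 = 0.4239.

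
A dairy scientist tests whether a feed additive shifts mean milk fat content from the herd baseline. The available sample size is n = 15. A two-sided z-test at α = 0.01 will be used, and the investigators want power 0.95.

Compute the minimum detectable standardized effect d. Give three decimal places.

d ≈ 1.090

Need Φ(δ − 2.576) = 0.95, so δ = 2.576 + 1.645 = 4.221.
(Lower-tail contribution to power is negligible for δ > 0.)
δ = d·√n ⇒ d = δ/√n = 4.221/√15 = 1.0898.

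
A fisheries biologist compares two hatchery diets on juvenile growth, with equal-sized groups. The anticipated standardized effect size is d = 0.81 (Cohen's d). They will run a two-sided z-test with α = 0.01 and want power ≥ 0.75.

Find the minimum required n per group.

Set Φ(δ − 2.576) = 0.75; then δ − 2.576 = Φ⁻¹(0.75) = 0.674, giving δ = 3.250.
(Ignoring the negligible lower-tail rejection probability gives the usual closed-form inversion.)
δ = d·√(n/2) ⇒ n = 2(δ/d)² = 2 × (3.250 / 0.81)² = 32.20.
Round up to the next whole unit.

n = 33 per group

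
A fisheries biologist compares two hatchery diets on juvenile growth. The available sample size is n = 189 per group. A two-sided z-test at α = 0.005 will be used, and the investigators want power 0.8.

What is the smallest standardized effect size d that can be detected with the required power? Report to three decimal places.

Need Φ(δ − 2.807) = 0.8, so δ = 2.807 + 0.842 = 3.649.
(The second rejection-region term Φ(−δ − z_{α/2}) is negligible and dropped.)
δ = d·√(n/2) ⇒ d = δ/√(n/2) = 3.649/√(189/2) = 0.3753.

d ≈ 0.375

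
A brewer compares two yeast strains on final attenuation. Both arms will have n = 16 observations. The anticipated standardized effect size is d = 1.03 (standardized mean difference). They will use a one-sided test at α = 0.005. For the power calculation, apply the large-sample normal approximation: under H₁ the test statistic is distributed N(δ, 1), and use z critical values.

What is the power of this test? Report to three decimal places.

Noncentrality parameter: δ = d·√(n/2) = 1.03 × √(16/2) = 2.9133
Critical value for a one-sided test at α = 0.005: z_α = 2.576.
Power = P(Z > 2.576 − δ) = Φ(0.337) = 0.6321.

Power ≈ 0.632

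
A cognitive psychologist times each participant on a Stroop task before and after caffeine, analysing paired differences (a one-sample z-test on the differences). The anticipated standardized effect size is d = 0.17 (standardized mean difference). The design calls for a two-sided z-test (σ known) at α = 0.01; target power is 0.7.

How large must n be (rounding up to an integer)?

n = 333

Set Φ(δ − 2.576) = 0.7; then δ − 2.576 = Φ⁻¹(0.7) = 0.524, giving δ = 3.100.
(The Φ(−δ − z_{α/2}) term is vanishingly small for δ > 0 and is dropped in the standard sample-size formula.)
δ = d·√n ⇒ n = (δ/d)² = (3.100 / 0.17)² = 332.58.
Rounding up, n = 333.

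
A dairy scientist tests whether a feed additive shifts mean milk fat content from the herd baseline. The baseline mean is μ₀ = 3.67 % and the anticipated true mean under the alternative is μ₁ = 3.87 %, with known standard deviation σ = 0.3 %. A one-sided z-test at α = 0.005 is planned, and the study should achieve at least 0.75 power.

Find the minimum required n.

n = 24

Standardized effect: d = |μ₁ − μ₀| / σ = |3.87 − 3.67| / 0.3 = 0.6667
Set Φ(δ − 2.576) = 0.75; then δ − 2.576 = Φ⁻¹(0.75) = 0.674, giving δ = 3.250.
δ = d·√n ⇒ n = (δ/d)² = (3.250 / 0.6667)² = 23.77.
Round up to the next whole unit.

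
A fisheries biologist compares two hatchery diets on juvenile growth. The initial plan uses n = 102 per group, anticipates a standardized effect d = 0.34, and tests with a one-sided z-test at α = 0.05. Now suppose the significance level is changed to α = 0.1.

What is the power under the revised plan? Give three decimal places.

δ = d·√(n/2) = 0.34 × √(102/2) = 2.4281 (unchanged). New critical value: z_{0.1} = 1.282.
Revised power = Φ(δ − 1.282) = Φ(1.147) = 0.8742.

Power ≈ 0.874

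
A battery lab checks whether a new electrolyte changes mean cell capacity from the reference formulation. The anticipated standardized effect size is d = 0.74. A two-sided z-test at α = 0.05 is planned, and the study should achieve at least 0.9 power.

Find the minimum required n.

n = 20

For power 0.9 need Φ(δ − z_{0.025}) = 0.9, so δ = z_{0.025} + z_{0.10} = 1.960 + 1.282 = 3.242.
(Ignoring the negligible lower-tail rejection probability gives the usual closed-form inversion.)
δ = d·√n ⇒ n = (δ/d)² = (3.242 / 0.74)² = 19.19.
Round up to the next whole unit.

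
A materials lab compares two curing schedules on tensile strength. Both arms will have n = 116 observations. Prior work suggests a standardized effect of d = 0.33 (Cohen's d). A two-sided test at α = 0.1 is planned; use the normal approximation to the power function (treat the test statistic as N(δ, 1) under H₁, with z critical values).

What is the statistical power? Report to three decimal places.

Noncentrality parameter: δ = d·√(n/2) = 0.33 × √(116/2) = 2.5132
Two-sided α = 0.1 → critical value z_{0.05} = 1.645.
Power = Φ(δ − 1.645) + Φ(−δ − 1.645) = Φ(0.868) + Φ(-4.158) = 0.8074 + 0.0000 = 0.8074.

Power ≈ 0.807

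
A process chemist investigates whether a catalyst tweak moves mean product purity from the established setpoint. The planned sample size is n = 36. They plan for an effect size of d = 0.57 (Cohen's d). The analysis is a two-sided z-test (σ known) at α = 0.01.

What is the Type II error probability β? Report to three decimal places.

Noncentrality parameter: δ = d·√n = 0.57 × √36 = 3.4200
Critical value for a two-sided test at α = 0.01: z_{α/2} = 2.576.
Power = Φ(δ − 2.576) + Φ(−δ − 2.576) = Φ(0.844) + Φ(-5.996) = 0.8007 + 0.0000 = 0.8007.
Type II error: β = 1 − power = 1 − 0.8007 = 0.1993.

β ≈ 0.199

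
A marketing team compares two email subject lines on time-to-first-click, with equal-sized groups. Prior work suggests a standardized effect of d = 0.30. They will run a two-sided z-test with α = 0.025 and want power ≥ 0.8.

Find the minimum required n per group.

Set Φ(δ − 2.241) = 0.8; then δ − 2.241 = Φ⁻¹(0.8) = 0.842, giving δ = 3.083.
(The Φ(−δ − z_{α/2}) term is vanishingly small for δ > 0 and is dropped in the standard sample-size formula.)
δ = d·√(n/2) ⇒ n = 2(δ/d)² = 2 × (3.083 / 0.30)² = 211.22.
Rounding up, n = 212 per group.

n = 212 per group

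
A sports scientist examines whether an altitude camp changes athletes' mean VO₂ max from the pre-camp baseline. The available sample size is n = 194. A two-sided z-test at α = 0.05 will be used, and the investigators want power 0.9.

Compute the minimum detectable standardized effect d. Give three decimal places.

Need Φ(δ − 1.960) = 0.9, so δ = 1.960 + 1.282 = 3.242.
(Lower-tail contribution to power is negligible for δ > 0.)
δ = d·√n ⇒ d = δ/√n = 3.242/√194 = 0.2327.

d ≈ 0.233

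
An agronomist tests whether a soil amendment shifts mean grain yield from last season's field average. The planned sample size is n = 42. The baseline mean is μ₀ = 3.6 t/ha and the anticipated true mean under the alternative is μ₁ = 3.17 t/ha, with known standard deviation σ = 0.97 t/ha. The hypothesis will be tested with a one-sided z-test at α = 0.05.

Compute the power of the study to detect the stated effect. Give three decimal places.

Standardized effect: d = |μ₁ − μ₀| / σ = |3.17 − 3.6| / 0.97 = 0.4433
Noncentrality parameter: δ = d·√n = 0.4433 × √42 = 2.8729
Critical value for a one-sided test at α = 0.05: z_α = 1.645.
Power = Φ(δ − 1.645) = Φ(1.228) = 0.8903.

Power ≈ 0.890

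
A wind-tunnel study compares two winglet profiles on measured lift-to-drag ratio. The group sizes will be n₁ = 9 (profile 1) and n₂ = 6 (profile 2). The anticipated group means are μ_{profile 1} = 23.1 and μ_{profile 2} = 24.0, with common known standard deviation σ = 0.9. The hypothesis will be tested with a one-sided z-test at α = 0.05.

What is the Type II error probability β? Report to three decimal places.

β ≈ 0.400

Standardized effect: d = |μ_{profile 1} − μ_{profile 2}| / σ = |23.1 − 24.0| / 0.9 = 1.0000
Noncentrality parameter: δ = d / √(1/n₁ + 1/n₂) = 1.0000 / √(1/9 + 1/6) = 1.8974
Critical value for a one-sided test at α = 0.05: z_α = 1.645.
Power = P(Z > 1.645 − δ) = Φ(0.253) = 0.5997.
Type II error: β = 1 − power = 1 − 0.5997 = 0.4003.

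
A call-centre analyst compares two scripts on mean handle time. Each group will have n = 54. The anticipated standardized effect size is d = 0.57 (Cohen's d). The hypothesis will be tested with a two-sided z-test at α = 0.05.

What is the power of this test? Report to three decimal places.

Noncentrality parameter: δ = d·√(n/2) = 0.57 × √(54/2) = 2.9618
Two-sided α = 0.05 → critical value z_{0.025} = 1.960.
Power = Φ(δ − 1.960) + Φ(−δ − 1.960) = Φ(1.002) + Φ(-4.922) = 0.8418 + 0.0000 = 0.8418.

Power ≈ 0.842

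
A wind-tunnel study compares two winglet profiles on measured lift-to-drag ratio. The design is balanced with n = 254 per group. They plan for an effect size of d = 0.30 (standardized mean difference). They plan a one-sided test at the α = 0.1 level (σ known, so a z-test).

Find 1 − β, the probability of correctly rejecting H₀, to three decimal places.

Noncentrality parameter: δ = d·√(n/2) = 0.30 × √(254/2) = 3.3808
Critical value for a one-sided test at α = 0.1: z_α = 1.282.
Power = P(Z > 1.282 − δ) = Φ(2.099) = 0.9821.

Power ≈ 0.982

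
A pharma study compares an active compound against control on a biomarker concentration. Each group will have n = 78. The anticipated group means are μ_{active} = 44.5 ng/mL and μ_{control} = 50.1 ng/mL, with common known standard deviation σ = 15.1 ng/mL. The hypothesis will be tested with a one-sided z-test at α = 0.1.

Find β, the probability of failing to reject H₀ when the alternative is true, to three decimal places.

β ≈ 0.150

Standardized effect: d = |μ_{active} − μ_{control}| / σ = |44.5 − 50.1| / 15.1 = 0.3709
Noncentrality parameter: δ = d·√(n/2) = 0.3709 × √(78/2) = 2.3160
Critical value for a one-sided test at α = 0.1: z_α = 1.282.
Power = P(Z > 1.282 − δ) = Φ(1.034) = 0.8495.
Type II error: β = 1 − power = 1 − 0.8495 = 0.1505.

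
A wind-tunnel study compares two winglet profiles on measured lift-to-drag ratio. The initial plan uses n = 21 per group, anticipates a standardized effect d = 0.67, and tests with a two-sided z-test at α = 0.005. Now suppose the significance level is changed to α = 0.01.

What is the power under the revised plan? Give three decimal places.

δ = d·√(n/2) = 0.67 × √(21/2) = 2.1710 (unchanged). New critical value: z_{0.005} = 2.576.
Revised power = Φ(δ − 2.576) + Φ(−δ − 2.576) = Φ(-0.405) + Φ(-4.747) = 0.3428 + 0.0000 = 0.3428.

Power ≈ 0.343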